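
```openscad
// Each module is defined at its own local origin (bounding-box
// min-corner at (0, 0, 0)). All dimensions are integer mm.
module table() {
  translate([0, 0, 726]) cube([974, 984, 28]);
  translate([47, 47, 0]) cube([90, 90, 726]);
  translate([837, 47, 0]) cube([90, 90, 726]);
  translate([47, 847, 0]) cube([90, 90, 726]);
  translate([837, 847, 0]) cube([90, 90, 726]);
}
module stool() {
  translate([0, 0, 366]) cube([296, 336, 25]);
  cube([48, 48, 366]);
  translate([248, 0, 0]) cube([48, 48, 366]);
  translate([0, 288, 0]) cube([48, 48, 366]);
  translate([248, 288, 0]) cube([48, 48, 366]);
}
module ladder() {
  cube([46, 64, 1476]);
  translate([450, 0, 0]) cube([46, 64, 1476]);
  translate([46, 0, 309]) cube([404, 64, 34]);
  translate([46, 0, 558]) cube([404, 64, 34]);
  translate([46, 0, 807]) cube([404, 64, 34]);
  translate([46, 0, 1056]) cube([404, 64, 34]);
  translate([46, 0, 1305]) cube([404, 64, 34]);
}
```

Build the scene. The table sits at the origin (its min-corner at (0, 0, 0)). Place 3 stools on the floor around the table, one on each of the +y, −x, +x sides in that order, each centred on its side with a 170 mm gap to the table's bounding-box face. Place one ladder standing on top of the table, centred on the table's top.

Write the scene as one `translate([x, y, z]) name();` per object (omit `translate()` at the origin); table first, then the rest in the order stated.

table();
translate([339, 1154, 0]) stool();
translate([-466, 324, 0]) stool();
translate([1144, 324, 0]) stool();
translate([239, 460, 754]) ladder();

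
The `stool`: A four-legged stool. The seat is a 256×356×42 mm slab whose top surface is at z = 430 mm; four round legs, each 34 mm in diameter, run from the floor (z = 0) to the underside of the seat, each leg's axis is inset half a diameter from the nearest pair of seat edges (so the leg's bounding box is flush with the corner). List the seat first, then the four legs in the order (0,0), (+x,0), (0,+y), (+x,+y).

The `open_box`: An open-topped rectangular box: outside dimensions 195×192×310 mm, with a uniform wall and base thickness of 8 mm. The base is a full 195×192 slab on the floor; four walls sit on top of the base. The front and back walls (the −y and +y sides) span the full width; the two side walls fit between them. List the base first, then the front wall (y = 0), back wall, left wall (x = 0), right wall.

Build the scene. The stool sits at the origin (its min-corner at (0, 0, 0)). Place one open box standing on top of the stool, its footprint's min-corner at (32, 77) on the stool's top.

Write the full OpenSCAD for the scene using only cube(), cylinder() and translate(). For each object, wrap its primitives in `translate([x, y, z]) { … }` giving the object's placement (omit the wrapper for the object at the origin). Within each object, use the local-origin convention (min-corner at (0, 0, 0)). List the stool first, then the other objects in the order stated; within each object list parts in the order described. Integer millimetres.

translate([0, 0, 388]) cube([256, 356, 42]);
translate([17, 17, 0]) cylinder(h = 388, r = 17);
translate([239, 17, 0]) cylinder(h = 388, r = 17);
translate([17, 339, 0]) cylinder(h = 388, r = 17);
translate([239, 339, 0]) cylinder(h = 388, r = 17);
translate([32, 77, 430]) {
  cube([195, 192, 8]);
  translate([0, 0, 8]) cube([195, 8, 302]);
  translate([0, 184, 8]) cube([195, 8, 302]);
  translate([0, 8, 8]) cube([8, 176, 302]);
  translate([187, 8, 8]) cube([8, 176, 302]);
}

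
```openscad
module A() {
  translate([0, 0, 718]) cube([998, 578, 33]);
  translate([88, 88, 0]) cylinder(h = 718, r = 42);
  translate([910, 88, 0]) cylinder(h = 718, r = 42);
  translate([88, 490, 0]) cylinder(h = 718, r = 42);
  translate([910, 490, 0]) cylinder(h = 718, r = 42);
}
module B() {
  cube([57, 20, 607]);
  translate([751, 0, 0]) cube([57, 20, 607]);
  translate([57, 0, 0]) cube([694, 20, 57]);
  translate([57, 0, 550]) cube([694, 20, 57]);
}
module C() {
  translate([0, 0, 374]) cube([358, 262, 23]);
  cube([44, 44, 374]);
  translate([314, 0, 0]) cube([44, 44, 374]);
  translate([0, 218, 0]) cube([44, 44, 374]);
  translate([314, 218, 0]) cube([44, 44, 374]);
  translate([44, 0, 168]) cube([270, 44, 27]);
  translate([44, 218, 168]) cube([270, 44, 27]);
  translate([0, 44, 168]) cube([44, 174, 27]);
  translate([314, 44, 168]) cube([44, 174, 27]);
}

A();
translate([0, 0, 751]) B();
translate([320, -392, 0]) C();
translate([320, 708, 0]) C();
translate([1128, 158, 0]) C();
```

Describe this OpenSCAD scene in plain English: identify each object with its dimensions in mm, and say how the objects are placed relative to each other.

A is a table: top 998 mm (x) × 578 mm (y), 33 mm thick, upper face at z = 751 mm, on four round legs of 84 mm diameter, each leg's bounding box inset 46 mm from the nearest pair of top edges, running from z = 0 to the bottom of the top.

B is a rectangular picture frame lying in the x–z plane (depth along y). The opening is 694 mm wide (x) by 493 mm tall (z), surrounded by a border 57 mm wide on all four sides. The frame is 20 mm deep and is made of two full-height vertical stiles with two horizontal rails fitted between them.

C is a simple wooden stool: a rectangular seat 358 mm (x) by 262 mm (y), 23 mm thick, top face at z = 397 mm, on four square legs, each 44×44 mm in cross-section. The legs rest on z = 0, each flush with a corner of the seat. Four stretchers, 44 mm wide and 27 mm tall, connect adjacent legs with their undersides at z = 168 mm, each running between the inner faces of the legs it joins and aligned with the legs' outer faces on the other axis.

The picture frame is on top of the table. Three stools sit around the table at the −y, +y, +x sides.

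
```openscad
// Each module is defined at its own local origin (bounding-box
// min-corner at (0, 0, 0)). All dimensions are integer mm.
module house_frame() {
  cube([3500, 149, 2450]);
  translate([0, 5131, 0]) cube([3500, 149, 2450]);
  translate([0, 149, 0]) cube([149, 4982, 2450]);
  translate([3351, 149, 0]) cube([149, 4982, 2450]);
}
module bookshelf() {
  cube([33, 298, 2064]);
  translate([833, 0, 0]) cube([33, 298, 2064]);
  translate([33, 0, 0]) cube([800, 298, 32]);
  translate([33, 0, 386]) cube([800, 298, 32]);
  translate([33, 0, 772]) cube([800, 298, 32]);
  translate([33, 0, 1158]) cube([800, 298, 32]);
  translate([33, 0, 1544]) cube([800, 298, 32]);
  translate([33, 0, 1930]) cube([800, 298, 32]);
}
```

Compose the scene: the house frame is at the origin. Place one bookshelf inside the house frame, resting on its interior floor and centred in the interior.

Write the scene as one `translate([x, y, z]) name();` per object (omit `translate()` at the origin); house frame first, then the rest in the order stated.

house_frame();
translate([1317, 2491, 0]) bookshelf();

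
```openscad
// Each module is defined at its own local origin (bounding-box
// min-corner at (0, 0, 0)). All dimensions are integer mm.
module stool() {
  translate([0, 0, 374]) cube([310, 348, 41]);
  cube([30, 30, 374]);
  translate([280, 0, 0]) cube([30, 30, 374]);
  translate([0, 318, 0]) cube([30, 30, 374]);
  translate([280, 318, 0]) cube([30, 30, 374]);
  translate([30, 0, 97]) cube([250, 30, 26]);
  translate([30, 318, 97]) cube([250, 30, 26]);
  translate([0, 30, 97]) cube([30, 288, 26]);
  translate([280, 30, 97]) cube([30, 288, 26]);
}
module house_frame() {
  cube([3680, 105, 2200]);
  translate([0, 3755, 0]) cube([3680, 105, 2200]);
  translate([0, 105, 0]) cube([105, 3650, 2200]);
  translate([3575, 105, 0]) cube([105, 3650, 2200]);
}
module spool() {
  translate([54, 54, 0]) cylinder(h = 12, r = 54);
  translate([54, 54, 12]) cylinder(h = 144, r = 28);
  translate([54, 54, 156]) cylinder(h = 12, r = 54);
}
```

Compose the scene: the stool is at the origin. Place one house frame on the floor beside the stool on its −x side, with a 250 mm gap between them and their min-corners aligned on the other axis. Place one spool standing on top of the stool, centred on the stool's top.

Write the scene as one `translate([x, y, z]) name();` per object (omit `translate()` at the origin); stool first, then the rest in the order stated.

stool();
translate([-3930, 0, 0]) house_frame();
translate([101, 120, 415]) spool();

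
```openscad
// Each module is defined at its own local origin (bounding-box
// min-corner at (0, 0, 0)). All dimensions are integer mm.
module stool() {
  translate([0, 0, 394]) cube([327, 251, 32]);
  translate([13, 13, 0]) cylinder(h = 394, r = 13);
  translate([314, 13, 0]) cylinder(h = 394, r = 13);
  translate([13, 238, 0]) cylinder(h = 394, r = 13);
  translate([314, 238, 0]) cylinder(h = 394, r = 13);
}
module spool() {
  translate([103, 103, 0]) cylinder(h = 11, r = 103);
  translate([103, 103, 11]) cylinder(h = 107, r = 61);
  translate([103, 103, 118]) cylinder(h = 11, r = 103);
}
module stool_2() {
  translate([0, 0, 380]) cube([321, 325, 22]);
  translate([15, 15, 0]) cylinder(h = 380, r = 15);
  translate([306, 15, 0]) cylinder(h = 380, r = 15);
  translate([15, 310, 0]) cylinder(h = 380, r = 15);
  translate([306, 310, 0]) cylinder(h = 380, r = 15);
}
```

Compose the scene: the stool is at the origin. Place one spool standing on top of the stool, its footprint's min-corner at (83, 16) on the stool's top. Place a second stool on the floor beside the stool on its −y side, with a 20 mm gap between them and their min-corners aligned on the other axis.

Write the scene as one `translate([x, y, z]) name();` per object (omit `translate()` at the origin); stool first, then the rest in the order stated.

stool();
translate([83, 16, 426]) spool();
translate([0, -345, 0]) stool_2();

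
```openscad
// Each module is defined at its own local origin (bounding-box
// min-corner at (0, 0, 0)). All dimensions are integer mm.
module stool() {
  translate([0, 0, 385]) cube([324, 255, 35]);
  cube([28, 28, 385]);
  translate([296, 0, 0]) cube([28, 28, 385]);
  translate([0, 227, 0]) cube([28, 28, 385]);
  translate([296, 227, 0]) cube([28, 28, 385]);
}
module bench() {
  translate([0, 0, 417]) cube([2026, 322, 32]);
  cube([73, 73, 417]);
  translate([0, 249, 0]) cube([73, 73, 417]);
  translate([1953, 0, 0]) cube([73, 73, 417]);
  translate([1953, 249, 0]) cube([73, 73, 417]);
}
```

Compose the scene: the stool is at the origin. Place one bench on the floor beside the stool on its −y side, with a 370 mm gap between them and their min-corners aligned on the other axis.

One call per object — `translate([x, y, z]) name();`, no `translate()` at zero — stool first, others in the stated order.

stool();
translate([0, -692, 0]) bench();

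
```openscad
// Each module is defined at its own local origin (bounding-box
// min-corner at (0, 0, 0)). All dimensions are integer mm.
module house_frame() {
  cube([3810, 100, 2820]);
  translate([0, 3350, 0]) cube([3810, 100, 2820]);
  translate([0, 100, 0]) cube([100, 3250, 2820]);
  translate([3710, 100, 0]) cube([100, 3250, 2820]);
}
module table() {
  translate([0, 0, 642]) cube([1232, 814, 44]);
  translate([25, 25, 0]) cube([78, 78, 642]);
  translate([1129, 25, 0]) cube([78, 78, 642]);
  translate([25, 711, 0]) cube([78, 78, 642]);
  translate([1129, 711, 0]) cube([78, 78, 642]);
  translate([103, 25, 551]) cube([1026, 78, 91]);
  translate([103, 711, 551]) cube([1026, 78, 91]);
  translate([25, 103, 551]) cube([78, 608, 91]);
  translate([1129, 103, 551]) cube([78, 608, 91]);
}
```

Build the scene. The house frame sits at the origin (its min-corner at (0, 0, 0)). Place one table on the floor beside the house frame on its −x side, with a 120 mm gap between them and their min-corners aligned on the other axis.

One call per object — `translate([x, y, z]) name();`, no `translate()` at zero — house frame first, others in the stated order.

house_frame();
translate([-1352, 0, 0]) table();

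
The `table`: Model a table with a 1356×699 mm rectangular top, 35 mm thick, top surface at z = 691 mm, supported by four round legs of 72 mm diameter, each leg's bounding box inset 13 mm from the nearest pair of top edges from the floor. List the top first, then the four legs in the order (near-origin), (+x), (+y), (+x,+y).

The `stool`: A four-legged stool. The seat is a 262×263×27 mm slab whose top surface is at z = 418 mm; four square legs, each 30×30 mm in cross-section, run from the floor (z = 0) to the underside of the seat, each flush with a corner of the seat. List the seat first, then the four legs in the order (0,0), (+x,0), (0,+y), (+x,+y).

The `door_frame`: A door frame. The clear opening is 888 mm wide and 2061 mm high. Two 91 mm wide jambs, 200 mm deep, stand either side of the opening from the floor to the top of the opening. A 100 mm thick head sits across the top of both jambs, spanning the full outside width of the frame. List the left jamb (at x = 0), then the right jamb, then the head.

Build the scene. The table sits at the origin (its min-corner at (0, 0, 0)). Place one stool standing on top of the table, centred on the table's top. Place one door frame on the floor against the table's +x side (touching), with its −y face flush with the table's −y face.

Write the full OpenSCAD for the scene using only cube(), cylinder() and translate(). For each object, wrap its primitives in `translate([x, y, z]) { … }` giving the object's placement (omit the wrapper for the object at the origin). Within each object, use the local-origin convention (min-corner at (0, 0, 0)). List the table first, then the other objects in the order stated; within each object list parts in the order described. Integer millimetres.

translate([0, 0, 656]) cube([1356, 699, 35]);
translate([49, 49, 0]) cylinder(h = 656, r = 36);
translate([1307, 49, 0]) cylinder(h = 656, r = 36);
translate([49, 650, 0]) cylinder(h = 656, r = 36);
translate([1307, 650, 0]) cylinder(h = 656, r = 36);
translate([547, 218, 691]) {
  translate([0, 0, 391]) cube([262, 263, 27]);
  cube([30, 30, 391]);
  translate([232, 0, 0]) cube([30, 30, 391]);
  translate([0, 233, 0]) cube([30, 30, 391]);
  translate([232, 233, 0]) cube([30, 30, 391]);
}
translate([1356, 0, 0]) {
  cube([91, 200, 2061]);
  translate([979, 0, 0]) cube([91, 200, 2061]);
  translate([0, 0, 2061]) cube([1070, 200, 100]);
}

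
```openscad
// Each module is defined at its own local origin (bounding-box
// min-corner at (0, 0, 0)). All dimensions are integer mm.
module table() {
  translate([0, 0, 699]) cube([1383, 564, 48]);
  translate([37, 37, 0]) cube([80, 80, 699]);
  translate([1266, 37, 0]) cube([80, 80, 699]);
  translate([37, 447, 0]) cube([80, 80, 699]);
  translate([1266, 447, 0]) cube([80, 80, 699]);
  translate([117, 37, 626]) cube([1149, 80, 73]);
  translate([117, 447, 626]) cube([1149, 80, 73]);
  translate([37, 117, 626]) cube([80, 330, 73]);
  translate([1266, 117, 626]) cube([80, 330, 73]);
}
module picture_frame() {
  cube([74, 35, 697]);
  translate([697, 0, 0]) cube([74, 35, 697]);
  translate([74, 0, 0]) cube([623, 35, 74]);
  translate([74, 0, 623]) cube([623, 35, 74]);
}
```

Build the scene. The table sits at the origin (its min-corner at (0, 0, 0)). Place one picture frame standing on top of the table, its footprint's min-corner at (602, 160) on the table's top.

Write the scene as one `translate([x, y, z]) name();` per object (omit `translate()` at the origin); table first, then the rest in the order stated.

table();
translate([602, 160, 747]) picture_frame();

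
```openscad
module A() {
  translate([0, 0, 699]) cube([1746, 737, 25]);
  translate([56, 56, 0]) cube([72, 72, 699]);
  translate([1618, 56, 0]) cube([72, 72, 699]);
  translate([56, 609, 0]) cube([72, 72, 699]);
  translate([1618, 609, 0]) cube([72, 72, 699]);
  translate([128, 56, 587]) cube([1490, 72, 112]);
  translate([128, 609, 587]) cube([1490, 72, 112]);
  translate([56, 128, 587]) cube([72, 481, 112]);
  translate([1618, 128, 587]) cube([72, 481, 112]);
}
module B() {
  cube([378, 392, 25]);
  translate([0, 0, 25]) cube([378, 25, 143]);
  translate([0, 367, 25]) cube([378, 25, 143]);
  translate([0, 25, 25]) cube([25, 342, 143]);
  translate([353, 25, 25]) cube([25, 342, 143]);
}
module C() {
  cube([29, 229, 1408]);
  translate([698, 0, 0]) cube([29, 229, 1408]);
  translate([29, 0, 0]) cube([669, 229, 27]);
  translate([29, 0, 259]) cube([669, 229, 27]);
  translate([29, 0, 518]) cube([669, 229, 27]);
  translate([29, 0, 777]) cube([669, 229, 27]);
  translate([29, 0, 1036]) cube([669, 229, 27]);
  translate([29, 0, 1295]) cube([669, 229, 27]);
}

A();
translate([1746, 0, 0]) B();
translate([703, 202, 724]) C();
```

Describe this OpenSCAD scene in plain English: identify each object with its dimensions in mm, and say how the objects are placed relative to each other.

A is a rectangular dining table. The top is 1746×737×25 mm with its upper surface at z = 724 mm. It stands on four 72×72 mm square legs, each inset 56 mm from the nearest pair of top edges, running from the floor to the underside of the top. Four apron rails, 72 mm thick and 112 mm tall, run between adjacent legs with their top edges flush with the underside of the top and their outer faces flush with the legs' outer faces.

B is an open-topped rectangular box: outside dimensions 378×392×168 mm, with a uniform wall and base thickness of 25 mm. The base is a full 378×392 slab on the floor; four walls sit on top of the base. The front and back walls (the −y and +y sides) span the full width; the two side walls fit between them.

C is an open bookshelf. Two side panels, each 29 mm thick, 229 mm deep and 1408 mm tall, stand 727 mm apart (outside-to-outside). Between them sit 6 shelves, each 27 mm thick and 229 mm deep, spanning the full gap between the sides. The bottom shelf rests on the floor (its underside at z = 0) and the clear gap between one shelf's top and the next shelf's underside is 232 mm.

The open box is against the table's +x side, with their −y faces flush. The bookshelf is on top of the table.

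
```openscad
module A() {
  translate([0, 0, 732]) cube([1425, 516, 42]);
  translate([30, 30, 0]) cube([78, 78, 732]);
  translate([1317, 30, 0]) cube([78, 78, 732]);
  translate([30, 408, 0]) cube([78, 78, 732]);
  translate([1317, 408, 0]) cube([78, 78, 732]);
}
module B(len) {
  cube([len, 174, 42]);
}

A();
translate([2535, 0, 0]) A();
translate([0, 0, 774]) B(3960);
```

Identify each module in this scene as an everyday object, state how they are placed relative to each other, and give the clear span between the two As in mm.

Second table starts at x = 2535; first ends at x = 1425; clear span = 2535 − 1425 = 1110 mm.

A is a table. B is a beam. A beam spans the tops of two tables. The clear span between the two tables is 1110 mm.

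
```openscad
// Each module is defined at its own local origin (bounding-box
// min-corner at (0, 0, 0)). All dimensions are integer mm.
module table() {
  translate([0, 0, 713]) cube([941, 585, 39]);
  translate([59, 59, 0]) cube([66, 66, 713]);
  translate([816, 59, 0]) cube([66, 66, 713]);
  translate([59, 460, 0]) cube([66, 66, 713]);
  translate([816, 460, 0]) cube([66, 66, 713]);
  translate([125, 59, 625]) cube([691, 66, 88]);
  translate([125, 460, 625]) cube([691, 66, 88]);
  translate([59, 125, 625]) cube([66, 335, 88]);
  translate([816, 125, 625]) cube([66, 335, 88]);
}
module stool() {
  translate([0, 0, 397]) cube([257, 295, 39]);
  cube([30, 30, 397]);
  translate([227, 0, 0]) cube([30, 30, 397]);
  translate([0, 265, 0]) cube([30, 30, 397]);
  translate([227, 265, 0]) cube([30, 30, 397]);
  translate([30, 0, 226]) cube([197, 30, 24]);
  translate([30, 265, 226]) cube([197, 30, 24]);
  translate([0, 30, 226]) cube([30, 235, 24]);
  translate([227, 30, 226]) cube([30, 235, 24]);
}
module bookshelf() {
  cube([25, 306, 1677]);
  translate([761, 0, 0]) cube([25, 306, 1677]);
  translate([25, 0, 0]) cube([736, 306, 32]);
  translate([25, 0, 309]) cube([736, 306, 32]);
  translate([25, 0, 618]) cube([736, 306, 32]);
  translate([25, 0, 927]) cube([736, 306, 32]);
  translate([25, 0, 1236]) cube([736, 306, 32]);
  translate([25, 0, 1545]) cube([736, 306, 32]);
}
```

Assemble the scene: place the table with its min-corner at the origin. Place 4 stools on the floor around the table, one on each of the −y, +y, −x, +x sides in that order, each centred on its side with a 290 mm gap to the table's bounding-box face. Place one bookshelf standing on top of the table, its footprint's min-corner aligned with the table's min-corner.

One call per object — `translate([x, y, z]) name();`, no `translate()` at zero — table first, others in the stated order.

table();
translate([342, -585, 0]) stool();
translate([342, 875, 0]) stool();
translate([-547, 145, 0]) stool();
translate([1231, 145, 0]) stool();
translate([0, 0, 752]) bookshelf();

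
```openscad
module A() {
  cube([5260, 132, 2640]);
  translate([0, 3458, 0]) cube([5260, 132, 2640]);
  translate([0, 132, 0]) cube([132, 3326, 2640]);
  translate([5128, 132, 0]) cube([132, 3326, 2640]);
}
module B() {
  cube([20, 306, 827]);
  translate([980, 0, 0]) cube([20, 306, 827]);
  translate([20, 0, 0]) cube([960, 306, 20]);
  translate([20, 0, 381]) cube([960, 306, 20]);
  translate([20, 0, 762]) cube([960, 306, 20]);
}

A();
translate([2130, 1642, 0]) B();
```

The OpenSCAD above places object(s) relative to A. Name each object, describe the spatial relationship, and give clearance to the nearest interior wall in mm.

A is a house frame. B is a bookshelf. The bookshelf sits inside the house frame, centred. The clearance to the nearest interior wall is 1510 mm.

Clearances: x = 1998, y = 1510; minimum 1510 mm.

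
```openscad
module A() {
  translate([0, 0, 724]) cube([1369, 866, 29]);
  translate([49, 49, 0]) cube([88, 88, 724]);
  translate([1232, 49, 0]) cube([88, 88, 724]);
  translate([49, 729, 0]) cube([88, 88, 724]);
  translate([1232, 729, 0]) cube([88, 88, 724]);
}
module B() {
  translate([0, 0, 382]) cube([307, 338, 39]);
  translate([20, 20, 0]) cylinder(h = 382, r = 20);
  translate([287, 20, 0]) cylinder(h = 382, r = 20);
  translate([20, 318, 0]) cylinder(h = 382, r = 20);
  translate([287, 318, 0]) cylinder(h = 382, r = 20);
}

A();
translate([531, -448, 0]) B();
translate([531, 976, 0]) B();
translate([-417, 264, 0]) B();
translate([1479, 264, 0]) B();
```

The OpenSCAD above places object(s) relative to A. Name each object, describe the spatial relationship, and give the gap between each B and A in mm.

A is a table. B is a stool. Four stools sit around the table at the −y, +y, −x, +x sides. The gap between each stool and the table is 110 mm.

Each stool's nearest face is 110 mm from the table's bounding box.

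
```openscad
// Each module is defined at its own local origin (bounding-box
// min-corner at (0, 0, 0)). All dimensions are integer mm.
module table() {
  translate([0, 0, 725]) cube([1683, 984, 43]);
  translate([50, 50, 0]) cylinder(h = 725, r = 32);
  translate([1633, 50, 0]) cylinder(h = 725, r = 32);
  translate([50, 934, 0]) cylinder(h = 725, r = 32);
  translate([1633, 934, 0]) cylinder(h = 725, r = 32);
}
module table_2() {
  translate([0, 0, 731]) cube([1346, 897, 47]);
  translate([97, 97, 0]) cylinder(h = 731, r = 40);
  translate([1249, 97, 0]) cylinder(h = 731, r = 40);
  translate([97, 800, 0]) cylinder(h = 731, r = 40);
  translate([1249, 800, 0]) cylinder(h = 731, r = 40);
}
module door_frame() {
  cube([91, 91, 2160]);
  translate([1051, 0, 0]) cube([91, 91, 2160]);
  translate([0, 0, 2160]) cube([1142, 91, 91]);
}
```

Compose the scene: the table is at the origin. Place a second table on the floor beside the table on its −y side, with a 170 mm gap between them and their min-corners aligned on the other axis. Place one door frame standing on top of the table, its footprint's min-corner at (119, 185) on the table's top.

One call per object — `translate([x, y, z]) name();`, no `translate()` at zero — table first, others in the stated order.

table();
translate([0, -1067, 0]) table_2();
translate([119, 185, 768]) door_frame();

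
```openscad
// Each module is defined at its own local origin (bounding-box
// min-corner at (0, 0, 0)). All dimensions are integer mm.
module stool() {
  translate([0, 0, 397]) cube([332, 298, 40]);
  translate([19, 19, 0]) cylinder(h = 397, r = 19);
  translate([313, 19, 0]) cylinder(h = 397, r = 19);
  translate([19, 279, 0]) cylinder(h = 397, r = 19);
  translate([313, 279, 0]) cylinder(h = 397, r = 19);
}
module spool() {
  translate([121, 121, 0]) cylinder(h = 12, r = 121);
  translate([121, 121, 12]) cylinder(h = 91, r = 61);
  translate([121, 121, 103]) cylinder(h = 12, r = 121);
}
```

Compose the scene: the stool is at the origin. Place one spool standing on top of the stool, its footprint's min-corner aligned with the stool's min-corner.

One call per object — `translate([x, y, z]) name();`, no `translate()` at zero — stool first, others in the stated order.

stool();
translate([0, 0, 437]) spool();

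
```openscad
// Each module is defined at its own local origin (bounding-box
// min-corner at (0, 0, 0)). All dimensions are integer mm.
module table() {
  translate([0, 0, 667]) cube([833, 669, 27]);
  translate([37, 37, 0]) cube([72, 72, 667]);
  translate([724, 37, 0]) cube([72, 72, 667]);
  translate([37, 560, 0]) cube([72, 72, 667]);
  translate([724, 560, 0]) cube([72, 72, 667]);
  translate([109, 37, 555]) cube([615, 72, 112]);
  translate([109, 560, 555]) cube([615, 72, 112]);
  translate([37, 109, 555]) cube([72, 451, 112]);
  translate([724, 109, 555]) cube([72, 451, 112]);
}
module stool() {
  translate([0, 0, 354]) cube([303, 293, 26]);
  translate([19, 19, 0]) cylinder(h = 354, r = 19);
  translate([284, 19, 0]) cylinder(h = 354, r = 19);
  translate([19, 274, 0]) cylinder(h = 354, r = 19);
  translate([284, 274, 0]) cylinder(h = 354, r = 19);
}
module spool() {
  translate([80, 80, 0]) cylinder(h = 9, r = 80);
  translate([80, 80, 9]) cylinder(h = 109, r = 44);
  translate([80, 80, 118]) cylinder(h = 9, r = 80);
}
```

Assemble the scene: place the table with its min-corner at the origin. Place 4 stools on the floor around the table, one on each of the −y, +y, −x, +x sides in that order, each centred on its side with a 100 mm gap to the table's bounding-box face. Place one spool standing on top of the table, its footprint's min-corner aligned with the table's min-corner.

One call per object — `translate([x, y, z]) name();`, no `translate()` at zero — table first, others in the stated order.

table();
translate([265, -393, 0]) stool();
translate([265, 769, 0]) stool();
translate([-403, 188, 0]) stool();
translate([933, 188, 0]) stool();
translate([0, 0, 694]) spool();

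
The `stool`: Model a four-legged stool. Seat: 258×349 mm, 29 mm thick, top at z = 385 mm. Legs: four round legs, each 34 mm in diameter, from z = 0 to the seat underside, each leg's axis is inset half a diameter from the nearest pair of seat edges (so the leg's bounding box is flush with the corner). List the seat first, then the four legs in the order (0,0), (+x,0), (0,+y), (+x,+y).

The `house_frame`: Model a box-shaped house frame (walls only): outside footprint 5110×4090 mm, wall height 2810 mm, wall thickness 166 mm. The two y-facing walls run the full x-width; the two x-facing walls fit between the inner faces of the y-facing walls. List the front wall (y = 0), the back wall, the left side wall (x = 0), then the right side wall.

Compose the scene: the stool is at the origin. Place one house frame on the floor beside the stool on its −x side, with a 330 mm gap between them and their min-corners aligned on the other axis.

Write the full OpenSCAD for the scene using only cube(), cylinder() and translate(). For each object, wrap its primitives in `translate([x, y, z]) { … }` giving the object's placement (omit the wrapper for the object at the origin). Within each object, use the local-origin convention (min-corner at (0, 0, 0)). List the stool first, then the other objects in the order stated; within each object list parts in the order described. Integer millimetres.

translate([0, 0, 356]) cube([258, 349, 29]);
translate([17, 17, 0]) cylinder(h = 356, r = 17);
translate([241, 17, 0]) cylinder(h = 356, r = 17);
translate([17, 332, 0]) cylinder(h = 356, r = 17);
translate([241, 332, 0]) cylinder(h = 356, r = 17);
translate([-5440, 0, 0]) {
  cube([5110, 166, 2810]);
  translate([0, 3924, 0]) cube([5110, 166, 2810]);
  translate([0, 166, 0]) cube([166, 3758, 2810]);
  translate([4944, 166, 0]) cube([166, 3758, 2810]);
}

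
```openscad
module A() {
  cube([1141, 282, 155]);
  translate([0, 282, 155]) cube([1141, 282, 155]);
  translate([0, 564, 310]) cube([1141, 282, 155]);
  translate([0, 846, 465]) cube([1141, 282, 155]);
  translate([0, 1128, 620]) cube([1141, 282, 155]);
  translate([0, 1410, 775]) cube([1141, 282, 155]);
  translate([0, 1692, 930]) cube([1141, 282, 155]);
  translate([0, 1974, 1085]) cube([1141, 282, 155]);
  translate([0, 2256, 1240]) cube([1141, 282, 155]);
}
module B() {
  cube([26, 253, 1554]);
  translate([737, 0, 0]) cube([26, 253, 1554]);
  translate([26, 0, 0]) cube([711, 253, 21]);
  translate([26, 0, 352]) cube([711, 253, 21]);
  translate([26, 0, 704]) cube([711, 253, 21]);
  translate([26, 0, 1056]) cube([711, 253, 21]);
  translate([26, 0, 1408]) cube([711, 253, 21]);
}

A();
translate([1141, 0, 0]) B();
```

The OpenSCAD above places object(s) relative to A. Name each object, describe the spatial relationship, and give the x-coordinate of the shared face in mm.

A is a staircase. B is a bookshelf. The bookshelf is against the staircase's +x side, with their −y faces flush. The x-coordinate of the shared face is 1141 mm.

The staircase's +x face and the bookshelf's −x face are both at x = 1141 mm.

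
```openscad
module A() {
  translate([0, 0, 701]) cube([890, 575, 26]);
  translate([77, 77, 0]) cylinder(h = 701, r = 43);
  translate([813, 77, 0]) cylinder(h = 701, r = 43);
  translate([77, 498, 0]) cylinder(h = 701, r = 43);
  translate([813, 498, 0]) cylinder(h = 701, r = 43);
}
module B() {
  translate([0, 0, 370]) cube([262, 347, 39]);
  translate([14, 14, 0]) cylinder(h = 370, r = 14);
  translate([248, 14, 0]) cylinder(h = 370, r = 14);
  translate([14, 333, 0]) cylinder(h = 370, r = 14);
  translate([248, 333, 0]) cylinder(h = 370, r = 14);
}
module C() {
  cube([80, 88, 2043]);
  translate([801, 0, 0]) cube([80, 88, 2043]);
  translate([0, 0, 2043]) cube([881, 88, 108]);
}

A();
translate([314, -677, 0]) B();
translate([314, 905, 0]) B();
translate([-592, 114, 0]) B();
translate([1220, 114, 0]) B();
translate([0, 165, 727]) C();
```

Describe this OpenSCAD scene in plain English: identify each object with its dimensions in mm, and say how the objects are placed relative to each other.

A is a table: top 890 mm (x) × 575 mm (y), 26 mm thick, upper face at z = 727 mm, on four round legs of 86 mm diameter, each leg's bounding box inset 34 mm from the nearest pair of top edges, running from z = 0 to the bottom of the top.

B is a four-legged stool. The seat is 262×347 mm, 39 mm thick, top at z = 409 mm. It stands on four round legs, each 28 mm in diameter, from z = 0 to the seat underside, each leg's axis is inset half a diameter from the nearest pair of seat edges (so the leg's bounding box is flush with the corner).

C is a door frame. The clear opening is 721 mm wide and 2043 mm high. Two 80 mm wide jambs, 88 mm deep, stand either side of the opening from the floor to the top of the opening. A 108 mm thick head sits across the top of both jambs, spanning the full outside width of the frame.

Four stools sit around the table at the −y, +y, −x, +x sides. The door frame is on top of the table.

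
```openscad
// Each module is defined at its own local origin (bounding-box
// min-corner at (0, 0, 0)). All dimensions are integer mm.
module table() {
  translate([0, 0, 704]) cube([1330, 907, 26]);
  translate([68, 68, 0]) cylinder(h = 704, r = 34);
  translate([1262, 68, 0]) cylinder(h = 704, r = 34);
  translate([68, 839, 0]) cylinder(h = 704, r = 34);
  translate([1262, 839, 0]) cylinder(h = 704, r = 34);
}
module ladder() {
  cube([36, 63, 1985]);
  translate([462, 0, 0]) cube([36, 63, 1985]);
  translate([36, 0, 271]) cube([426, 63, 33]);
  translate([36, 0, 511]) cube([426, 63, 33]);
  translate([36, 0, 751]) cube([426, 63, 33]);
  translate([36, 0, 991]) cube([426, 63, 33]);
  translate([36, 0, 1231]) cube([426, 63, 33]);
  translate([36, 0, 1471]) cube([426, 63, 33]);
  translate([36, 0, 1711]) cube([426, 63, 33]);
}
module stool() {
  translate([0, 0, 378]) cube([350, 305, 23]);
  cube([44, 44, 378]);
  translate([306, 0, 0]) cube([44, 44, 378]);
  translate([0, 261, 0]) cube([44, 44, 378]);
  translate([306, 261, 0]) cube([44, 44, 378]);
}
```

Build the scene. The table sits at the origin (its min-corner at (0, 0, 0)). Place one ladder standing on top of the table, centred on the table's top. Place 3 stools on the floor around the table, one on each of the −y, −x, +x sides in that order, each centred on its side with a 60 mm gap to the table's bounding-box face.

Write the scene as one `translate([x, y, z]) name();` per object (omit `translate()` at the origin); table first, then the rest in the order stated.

table();
translate([416, 422, 730]) ladder();
translate([490, -365, 0]) stool();
translate([-410, 301, 0]) stool();
translate([1390, 301, 0]) stool();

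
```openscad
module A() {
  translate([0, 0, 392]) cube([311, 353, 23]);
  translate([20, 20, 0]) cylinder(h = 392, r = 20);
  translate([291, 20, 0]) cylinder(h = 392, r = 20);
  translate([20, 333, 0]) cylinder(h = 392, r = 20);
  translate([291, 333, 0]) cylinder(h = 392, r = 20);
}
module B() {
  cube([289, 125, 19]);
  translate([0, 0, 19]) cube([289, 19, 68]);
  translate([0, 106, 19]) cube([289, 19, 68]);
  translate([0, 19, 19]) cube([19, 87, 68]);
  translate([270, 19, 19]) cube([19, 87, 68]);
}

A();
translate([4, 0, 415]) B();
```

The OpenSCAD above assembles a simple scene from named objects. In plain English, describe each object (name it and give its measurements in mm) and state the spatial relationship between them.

A is a four-legged stool. The seat is 311×353 mm, 23 mm thick, top at z = 415 mm. It stands on four round legs, each 40 mm in diameter, from z = 0 to the seat underside, each leg's axis is inset half a diameter from the nearest pair of seat edges (so the leg's bounding box is flush with the corner).

B is an open-topped rectangular box: outside dimensions 289×125×87 mm, with a uniform wall and base thickness of 19 mm. The base is a full 289×125 slab on the floor; four walls sit on top of the base. The front and back walls (the −y and +y sides) span the full width; the two side walls fit between them.

The open box is on top of the stool.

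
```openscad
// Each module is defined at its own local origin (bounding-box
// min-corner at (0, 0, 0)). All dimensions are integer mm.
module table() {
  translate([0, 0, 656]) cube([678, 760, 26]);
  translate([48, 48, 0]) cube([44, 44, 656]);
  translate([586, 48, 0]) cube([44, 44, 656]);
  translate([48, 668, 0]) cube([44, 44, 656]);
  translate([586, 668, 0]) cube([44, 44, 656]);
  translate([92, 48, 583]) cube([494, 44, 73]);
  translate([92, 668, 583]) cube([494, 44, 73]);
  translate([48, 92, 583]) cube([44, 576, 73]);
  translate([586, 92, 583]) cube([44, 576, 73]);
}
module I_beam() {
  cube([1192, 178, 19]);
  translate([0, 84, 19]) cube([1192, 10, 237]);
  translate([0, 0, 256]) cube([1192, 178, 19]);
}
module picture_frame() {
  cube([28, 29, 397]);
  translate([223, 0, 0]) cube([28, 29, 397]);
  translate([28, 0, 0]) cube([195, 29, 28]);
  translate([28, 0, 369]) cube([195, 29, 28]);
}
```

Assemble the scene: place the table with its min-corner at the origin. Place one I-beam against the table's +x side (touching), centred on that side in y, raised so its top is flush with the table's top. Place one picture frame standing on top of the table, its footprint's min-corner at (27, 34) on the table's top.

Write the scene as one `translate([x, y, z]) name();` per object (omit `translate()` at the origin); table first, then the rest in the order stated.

table();
translate([678, 291, 407]) I_beam();
translate([27, 34, 682]) picture_frame();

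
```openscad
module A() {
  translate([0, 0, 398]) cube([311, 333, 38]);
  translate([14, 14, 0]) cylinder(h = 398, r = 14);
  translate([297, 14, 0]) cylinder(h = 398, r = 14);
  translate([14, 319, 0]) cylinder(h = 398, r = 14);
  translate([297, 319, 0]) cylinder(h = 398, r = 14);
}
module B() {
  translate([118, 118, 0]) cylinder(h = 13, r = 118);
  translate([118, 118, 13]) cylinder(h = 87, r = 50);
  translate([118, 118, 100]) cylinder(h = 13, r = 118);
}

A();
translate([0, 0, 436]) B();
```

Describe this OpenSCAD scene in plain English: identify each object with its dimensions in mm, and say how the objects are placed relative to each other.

A is a four-legged stool. The seat is 311×333 mm, 38 mm thick, top at z = 436 mm. It stands on four round legs, each 28 mm in diameter, from z = 0 to the seat underside, each leg's axis is inset half a diameter from the nearest pair of seat edges (so the leg's bounding box is flush with the corner).

B is a spool: two coaxial disc flanges of radius 118 mm and thickness 13 mm, joined by a core cylinder of radius 50 mm and height 87 mm. The lower flange rests on z = 0 and the three cylinders share a vertical axis.

The spool is on top of the stool.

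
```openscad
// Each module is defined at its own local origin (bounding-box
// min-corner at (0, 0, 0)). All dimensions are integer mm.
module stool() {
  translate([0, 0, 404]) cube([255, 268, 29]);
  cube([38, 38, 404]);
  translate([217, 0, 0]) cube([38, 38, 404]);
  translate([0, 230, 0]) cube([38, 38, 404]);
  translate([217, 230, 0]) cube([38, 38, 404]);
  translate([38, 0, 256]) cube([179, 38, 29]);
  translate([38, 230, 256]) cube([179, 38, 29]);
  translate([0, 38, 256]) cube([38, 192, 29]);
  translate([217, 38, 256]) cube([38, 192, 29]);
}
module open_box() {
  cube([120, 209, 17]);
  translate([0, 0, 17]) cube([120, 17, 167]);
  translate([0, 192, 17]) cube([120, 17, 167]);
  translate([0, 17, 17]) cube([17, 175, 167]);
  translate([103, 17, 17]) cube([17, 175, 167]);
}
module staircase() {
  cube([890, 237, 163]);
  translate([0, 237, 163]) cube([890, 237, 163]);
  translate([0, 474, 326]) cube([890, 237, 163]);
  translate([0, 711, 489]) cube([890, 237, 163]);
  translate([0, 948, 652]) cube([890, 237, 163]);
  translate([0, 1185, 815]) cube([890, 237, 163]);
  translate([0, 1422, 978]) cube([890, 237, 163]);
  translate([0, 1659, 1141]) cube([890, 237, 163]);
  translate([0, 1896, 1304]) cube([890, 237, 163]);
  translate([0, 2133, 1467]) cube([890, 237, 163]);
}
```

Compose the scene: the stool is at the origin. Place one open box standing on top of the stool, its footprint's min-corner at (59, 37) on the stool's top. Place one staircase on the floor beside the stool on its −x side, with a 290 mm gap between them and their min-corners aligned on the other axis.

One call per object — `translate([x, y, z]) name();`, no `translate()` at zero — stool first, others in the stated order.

stool();
translate([59, 37, 433]) open_box();
translate([-1180, 0, 0]) staircase();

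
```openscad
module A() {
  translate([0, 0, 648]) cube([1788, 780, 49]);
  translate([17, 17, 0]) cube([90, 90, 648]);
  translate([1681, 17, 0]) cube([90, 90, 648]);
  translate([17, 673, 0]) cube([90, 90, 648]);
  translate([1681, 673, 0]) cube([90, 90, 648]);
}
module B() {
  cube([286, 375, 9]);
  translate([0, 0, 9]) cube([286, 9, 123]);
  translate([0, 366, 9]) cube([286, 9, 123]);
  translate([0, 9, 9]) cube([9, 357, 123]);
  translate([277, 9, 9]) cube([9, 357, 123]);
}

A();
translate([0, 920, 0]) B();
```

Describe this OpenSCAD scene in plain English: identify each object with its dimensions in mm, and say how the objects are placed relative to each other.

A is a rectangular dining table. The top is 1788×780×49 mm with its upper surface at z = 697 mm. It stands on four 90×90 mm square legs, each inset 17 mm from the nearest pair of top edges, running from the floor to the underside of the top.

B is an open-topped rectangular box: outside dimensions 286×375×132 mm, with a uniform wall and base thickness of 9 mm. The base is a full 286×375 slab on the floor; four walls sit on top of the base. The front and back walls (the −y and +y sides) span the full width; the two side walls fit between them.

The open box is on the floor beside the table on its +y side.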